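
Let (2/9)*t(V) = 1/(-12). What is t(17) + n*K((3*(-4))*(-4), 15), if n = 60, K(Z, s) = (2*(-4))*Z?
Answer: -184323/8 ≈ -23040.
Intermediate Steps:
K(Z, s) = -8*Z
t(V) = -3/8 (t(V) = (9/2)/(-12) = (9/2)*(-1/12) = -3/8)
t(17) + n*K((3*(-4))*(-4), 15) = -3/8 + 60*(-8*3*(-4)*(-4)) = -3/8 + 60*(-(-96)*(-4)) = -3/8 + 60*(-8*48) = -3/8 + 60*(-384) = -3/8 - 23040 = -184323/8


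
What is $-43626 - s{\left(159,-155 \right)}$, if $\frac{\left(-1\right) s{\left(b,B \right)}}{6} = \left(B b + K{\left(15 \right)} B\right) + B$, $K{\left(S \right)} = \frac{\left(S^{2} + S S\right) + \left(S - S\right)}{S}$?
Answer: $-220326$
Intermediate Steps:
$K{\left(S \right)} = 2 S$ ($K{\left(S \right)} = \frac{\left(S^{2} + S^{2}\right) + 0}{S} = \frac{2 S^{2} + 0}{S} = \frac{2 S^{2}}{S} = 2 S$)
$s{\left(b,B \right)} = - 186 B - 6 B b$ ($s{\left(b,B \right)} = - 6 \left(\left(B b + 2 \cdot 15 B\right) + B\right) = - 6 \left(\left(B b + 30 B\right) + B\right) = - 6 \left(\left(30 B + B b\right) + B\right) = - 6 \left(31 B + B b\right) = - 186 B - 6 B b$)
$-43626 - s{\left(159,-155 \right)} = -43626 - \left(-6\right) \left(-155\right) \left(31 + 159\right) = -43626 - \left(-6\right) \left(-155\right) 190 = -43626 - 176700 = -220326$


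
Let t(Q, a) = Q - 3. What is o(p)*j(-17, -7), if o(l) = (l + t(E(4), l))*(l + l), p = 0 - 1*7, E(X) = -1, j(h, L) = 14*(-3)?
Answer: -6468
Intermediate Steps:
j(h, L) = -42
p = -7 (p = 0 - 7 = -7)
t(Q, a) = -3 + Q
o(l) = 2*l*(-4 + l) (o(l) = (l + (-3 - 1))*(l + l) = (l - 4)*(2*l) = (-4 + l)*(2*l) = 2*l*(-4 + l))
o(p)*j(-17, -7) = (2*(-7)*(-4 - 7))*(-42) = (2*(-7)*(-11))*(-42) = 154*(-42) = -6468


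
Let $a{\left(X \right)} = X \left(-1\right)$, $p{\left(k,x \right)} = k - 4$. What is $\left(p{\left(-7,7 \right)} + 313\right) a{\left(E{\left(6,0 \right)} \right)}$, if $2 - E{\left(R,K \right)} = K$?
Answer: $-604$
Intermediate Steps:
$E{\left(R,K \right)} = 2 - K$
$p{\left(k,x \right)} = -4 + k$
$a{\left(X \right)} = - X$
$\left(p{\left(-7,7 \right)} + 313\right) a{\left(E{\left(6,0 \right)} \right)} = \left(\left(-4 - 7\right) + 313\right) \left(- (2 - 0)\right) = \left(-11 + 313\right) \left(- (2 + 0)\right) = 302 \left(\left(-1\right) 2\right) = 302 \left(-2\right) = -604$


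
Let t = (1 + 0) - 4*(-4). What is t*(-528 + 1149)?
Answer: 10557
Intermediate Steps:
t = 17 (t = 1 + 16 = 17)
t*(-528 + 1149) = 17*(-528 + 1149) = 17*621 = 10557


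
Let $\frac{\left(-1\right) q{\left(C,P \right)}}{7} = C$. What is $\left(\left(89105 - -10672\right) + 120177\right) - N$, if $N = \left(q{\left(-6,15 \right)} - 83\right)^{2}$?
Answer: $218273$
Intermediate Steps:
$q{\left(C,P \right)} = - 7 C$
$N = 1681$ ($N = \left(\left(-7\right) \left(-6\right) - 83\right)^{2} = \left(42 - 83\right)^{2} = \left(-41\right)^{2} = 1681$)
$\left(\left(89105 - -10672\right) + 120177\right) - N = \left(\left(89105 - -10672\right) + 120177\right) - 1681 = \left(\left(89105 + 10672\right) + 120177\right) - 1681 = \left(99777 + 120177\right) - 1681 = 219954 - 1681 = 218273$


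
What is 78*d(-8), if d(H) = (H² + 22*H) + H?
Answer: -9360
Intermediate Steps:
d(H) = H² + 23*H
78*d(-8) = 78*(-8*(23 - 8)) = 78*(-8*15) = 78*(-120) = -9360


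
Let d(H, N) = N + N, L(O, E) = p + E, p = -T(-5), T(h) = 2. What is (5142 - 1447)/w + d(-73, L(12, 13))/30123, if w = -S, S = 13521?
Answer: -37002341/135764361 ≈ -0.27255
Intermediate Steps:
p = -2 (p = -1*2 = -2)
L(O, E) = -2 + E
w = -13521 (w = -1*13521 = -13521)
d(H, N) = 2*N
(5142 - 1447)/w + d(-73, L(12, 13))/30123 = (5142 - 1447)/(-13521) + (2*(-2 + 13))/30123 = 3695*(-1/13521) + (2*11)*(1/30123) = -3695/13521 + 22*(1/30123) = -3695/13521 + 22/30123 = -37002341/135764361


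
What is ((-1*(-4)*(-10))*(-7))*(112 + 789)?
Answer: 252280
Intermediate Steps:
((-1*(-4)*(-10))*(-7))*(112 + 789) = ((4*(-10))*(-7))*901 = -40*(-7)*901 = 280*901 = 252280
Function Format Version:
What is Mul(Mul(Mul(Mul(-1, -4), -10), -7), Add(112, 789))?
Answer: 252280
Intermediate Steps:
Mul(Mul(Mul(Mul(-1, -4), -10), -7), Add(112, 789)) = Mul(Mul(Mul(4, -10), -7), 901) = Mul(Mul(-40, -7), 901) = Mul(280, 901) = 252280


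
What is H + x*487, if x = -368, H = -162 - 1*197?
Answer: -179575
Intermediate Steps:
H = -359 (H = -162 - 197 = -359)
H + x*487 = -359 - 368*487 = -359 - 179216 = -179575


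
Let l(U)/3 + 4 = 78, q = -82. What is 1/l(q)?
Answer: 1/222 ≈ 0.0045045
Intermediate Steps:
l(U) = 222 (l(U) = -12 + 3*78 = -12 + 234 = 222)
1/l(q) = 1/222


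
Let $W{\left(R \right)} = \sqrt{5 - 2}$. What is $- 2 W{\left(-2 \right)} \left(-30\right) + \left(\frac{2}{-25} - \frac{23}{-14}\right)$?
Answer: $\frac{547}{350} + 60 \sqrt{3} \approx 105.49$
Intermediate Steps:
$W{\left(R \right)} = \sqrt{3}$
$- 2 W{\left(-2 \right)} \left(-30\right) + \left(\frac{2}{-25} - \frac{23}{-14}\right) = - 2 \sqrt{3} \left(-30\right) + \left(\frac{2}{-25} - \frac{23}{-14}\right) = 60 \sqrt{3} + \left(2 \left(- \frac{1}{25}\right) - - \frac{23}{14}\right) = 60 \sqrt{3} + \left(- \frac{2}{25} + \frac{23}{14}\right) = 60 \sqrt{3} + \frac{547}{350} = \frac{547}{350} + 60 \sqrt{3}$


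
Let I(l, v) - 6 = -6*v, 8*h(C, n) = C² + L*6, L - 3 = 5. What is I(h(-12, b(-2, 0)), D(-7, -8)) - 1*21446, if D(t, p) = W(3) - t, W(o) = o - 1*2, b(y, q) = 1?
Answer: -21488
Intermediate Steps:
L = 8 (L = 3 + 5 = 8)
W(o) = -2 + o (W(o) = o - 2 = -2 + o)
D(t, p) = 1 - t (D(t, p) = (-2 + 3) - t = 1 - t)
h(C, n) = 6 + C²/8 (h(C, n) = (C² + 8*6)/8 = (C² + 48)/8 = (48 + C²)/8 = 6 + C²/8)
I(l, v) = 6 - 6*v
I(h(-12, b(-2, 0)), D(-7, -8)) - 1*21446 = (6 - 6*(1 - 1*(-7))) - 1*21446 = (6 - 6*(1 + 7)) - 21446 = (6 - 6*8) - 21446 = (6 - 48) - 21446 = -42 - 21446 = -21488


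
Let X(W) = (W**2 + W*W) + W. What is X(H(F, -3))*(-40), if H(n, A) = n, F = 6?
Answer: -3120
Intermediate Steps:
X(W) = W + 2*W**2 (X(W) = (W**2 + W**2) + W = 2*W**2 + W = W + 2*W**2)
X(H(F, -3))*(-40) = (6*(1 + 2*6))*(-40) = (6*(1 + 12))*(-40) = (6*13)*(-40) = 78*(-40) = -3120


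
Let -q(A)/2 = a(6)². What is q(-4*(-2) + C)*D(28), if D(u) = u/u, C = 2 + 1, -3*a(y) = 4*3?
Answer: -32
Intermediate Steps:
a(y) = -4 (a(y) = -4*3/3 = -⅓*12 = -4)
C = 3
q(A) = -32 (q(A) = -2*(-4)² = -2*16 = -32)
D(u) = 1
q(-4*(-2) + C)*D(28) = -32*1 = -32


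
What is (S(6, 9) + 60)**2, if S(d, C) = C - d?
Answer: 3969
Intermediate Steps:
(S(6, 9) + 60)**2 = ((9 - 1*6) + 60)**2 = ((9 - 6) + 60)**2 = (3 + 60)**2 = 63**2 = 3969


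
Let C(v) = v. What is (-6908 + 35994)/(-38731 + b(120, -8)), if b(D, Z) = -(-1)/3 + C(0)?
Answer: -43629/58096 ≈ -0.75098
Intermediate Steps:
b(D, Z) = ⅓ (b(D, Z) = -(-1)/3 + 0 = -1*(-⅓) + 0 = ⅓ + 0 = ⅓)
(-6908 + 35994)/(-38731 + b(120, -8)) = (-6908 + 35994)/(-38731 + ⅓) = 29086/(-116192/3) = 29086*(-3/116192) = -43629/58096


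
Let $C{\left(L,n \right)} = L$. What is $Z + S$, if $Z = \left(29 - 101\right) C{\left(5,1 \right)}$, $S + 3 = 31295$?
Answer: $30932$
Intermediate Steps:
$S = 31292$ ($S = -3 + 31295 = 31292$)
$Z = -360$ ($Z = \left(29 - 101\right) 5 = \left(-72\right) 5 = -360$)
$Z + S = -360 + 31292 = 30932$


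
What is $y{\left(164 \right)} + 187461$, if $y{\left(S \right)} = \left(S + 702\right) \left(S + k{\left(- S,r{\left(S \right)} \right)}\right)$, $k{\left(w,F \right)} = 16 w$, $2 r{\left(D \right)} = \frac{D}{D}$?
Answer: $-1942899$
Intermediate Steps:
$r{\left(D \right)} = \frac{1}{2}$ ($r{\left(D \right)} = \frac{D \frac{1}{D}}{2} = \frac{1}{2} \cdot 1 = \frac{1}{2}$)
$y{\left(S \right)} = - 15 S \left(702 + S\right)$ ($y{\left(S \right)} = \left(S + 702\right) \left(S + 16 \left(- S\right)\right) = \left(702 + S\right) \left(S - 16 S\right) = \left(702 + S\right) \left(- 15 S\right) = - 15 S \left(702 + S\right)$)
$y{\left(164 \right)} + 187461 = 15 \cdot 164 \left(-702 - 164\right) + 187461 = 15 \cdot 164 \left(-866\right) + 187461 = -2130360 + 187461 = -1942899$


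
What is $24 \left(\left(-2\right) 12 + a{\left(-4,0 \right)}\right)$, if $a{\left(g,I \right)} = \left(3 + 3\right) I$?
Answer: $-576$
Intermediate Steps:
$a{\left(g,I \right)} = 6 I$
$24 \left(\left(-2\right) 12 + a{\left(-4,0 \right)}\right) = 24 \left(\left(-2\right) 12 + 6 \cdot 0\right) = 24 \left(-24 + 0\right) = 24 \left(-24\right) = -576$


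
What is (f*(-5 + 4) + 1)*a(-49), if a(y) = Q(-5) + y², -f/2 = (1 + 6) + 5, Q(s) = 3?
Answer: 60100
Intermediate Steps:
f = -24 (f = -2*((1 + 6) + 5) = -2*(7 + 5) = -2*12 = -24)
a(y) = 3 + y²
(f*(-5 + 4) + 1)*a(-49) = (-24*(-5 + 4) + 1)*(3 + (-49)²) = (-24*(-1) + 1)*(3 + 2401) = (24 + 1)*2404 = 25*2404 = 60100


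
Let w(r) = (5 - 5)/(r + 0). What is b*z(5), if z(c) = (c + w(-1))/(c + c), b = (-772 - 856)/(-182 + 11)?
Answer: 814/171 ≈ 4.7602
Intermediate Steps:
w(r) = 0 (w(r) = 0/r = 0)
b = 1628/171 (b = -1628/(-171) = -1628*(-1/171) = 1628/171 ≈ 9.5205)
z(c) = 1/2 (z(c) = (c + 0)/(c + c) = c/((2*c)) = c*(1/(2*c)) = 1/2)
b*z(5) = (1628/171)*(1/2) = 814/171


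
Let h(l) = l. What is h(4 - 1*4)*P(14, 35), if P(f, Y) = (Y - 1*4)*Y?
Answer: 0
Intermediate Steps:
P(f, Y) = Y*(-4 + Y) (P(f, Y) = (Y - 4)*Y = (-4 + Y)*Y = Y*(-4 + Y))
h(4 - 1*4)*P(14, 35) = (4 - 1*4)*(35*(-4 + 35)) = (4 - 4)*(35*31) = 0*1085 = 0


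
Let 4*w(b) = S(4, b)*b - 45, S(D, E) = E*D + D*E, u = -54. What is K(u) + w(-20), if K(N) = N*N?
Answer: 14819/4 ≈ 3704.8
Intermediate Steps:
S(D, E) = 2*D*E (S(D, E) = D*E + D*E = 2*D*E)
w(b) = -45/4 + 2*b**2 (w(b) = ((2*4*b)*b - 45)/4 = ((8*b)*b - 45)/4 = (8*b**2 - 45)/4 = (-45 + 8*b**2)/4 = -45/4 + 2*b**2)
K(N) = N**2
K(u) + w(-20) = (-54)**2 + (-45/4 + 2*(-20)**2) = 2916 + (-45/4 + 2*400) = 2916 + (-45/4 + 800) = 2916 + 3155/4 = 14819/4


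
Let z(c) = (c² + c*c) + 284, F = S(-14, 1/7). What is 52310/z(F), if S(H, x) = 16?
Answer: 26155/398 ≈ 65.716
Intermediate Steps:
F = 16
z(c) = 284 + 2*c² (z(c) = (c² + c²) + 284 = 2*c² + 284 = 284 + 2*c²)
52310/z(F) = 52310/(284 + 2*16²) = 52310/(284 + 2*256) = 52310/(284 + 512) = 52310/796 = 52310*(1/796) = 26155/398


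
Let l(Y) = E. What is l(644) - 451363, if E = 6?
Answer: -451357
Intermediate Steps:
l(Y) = 6
l(644) - 451363 = 6 - 451363 = -451357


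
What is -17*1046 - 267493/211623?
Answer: -3763347679/211623 ≈ -17783.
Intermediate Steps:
-17*1046 - 267493/211623 = -17782 - 267493*1/211623 = -17782 - 267493/211623 = -3763347679/211623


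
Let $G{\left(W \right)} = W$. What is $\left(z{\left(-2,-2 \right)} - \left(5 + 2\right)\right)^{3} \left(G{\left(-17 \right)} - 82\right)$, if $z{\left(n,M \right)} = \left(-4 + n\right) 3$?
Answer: $1546875$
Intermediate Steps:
$z{\left(n,M \right)} = -12 + 3 n$
$\left(z{\left(-2,-2 \right)} - \left(5 + 2\right)\right)^{3} \left(G{\left(-17 \right)} - 82\right) = \left(\left(-12 + 3 \left(-2\right)\right) - \left(5 + 2\right)\right)^{3} \left(-17 - 82\right) = \left(\left(-12 - 6\right) - 7\right)^{3} \left(-99\right) = \left(-18 - 7\right)^{3} \left(-99\right) = \left(-25\right)^{3} \left(-99\right) = \left(-15625\right) \left(-99\right) = 1546875$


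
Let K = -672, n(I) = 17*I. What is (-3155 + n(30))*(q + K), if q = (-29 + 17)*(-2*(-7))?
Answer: 2221800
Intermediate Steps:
q = -168 (q = -12*14 = -168)
(-3155 + n(30))*(q + K) = (-3155 + 17*30)*(-168 - 672) = (-3155 + 510)*(-840) = -2645*(-840) = 2221800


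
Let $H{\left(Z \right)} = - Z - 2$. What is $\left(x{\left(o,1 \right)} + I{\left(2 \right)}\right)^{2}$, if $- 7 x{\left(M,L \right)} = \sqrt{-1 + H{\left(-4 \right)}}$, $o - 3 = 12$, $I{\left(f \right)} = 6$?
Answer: $\frac{1681}{49} \approx 34.306$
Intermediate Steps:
$H{\left(Z \right)} = -2 - Z$
$o = 15$ ($o = 3 + 12 = 15$)
$x{\left(M,L \right)} = - \frac{1}{7}$ ($x{\left(M,L \right)} = - \frac{\sqrt{-1 - -2}}{7} = - \frac{\sqrt{-1 + \left(-2 + 4\right)}}{7} = - \frac{\sqrt{-1 + 2}}{7} = - \frac{\sqrt{1}}{7} = \left(- \frac{1}{7}\right) 1 = - \frac{1}{7}$)
$\left(x{\left(o,1 \right)} + I{\left(2 \right)}\right)^{2} = \left(- \frac{1}{7} + 6\right)^{2} = \left(\frac{41}{7}\right)^{2} = \frac{1681}{49}$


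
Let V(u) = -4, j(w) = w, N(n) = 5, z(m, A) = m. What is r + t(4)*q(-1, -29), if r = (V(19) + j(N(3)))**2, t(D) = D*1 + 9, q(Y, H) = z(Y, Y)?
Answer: -12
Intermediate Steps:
q(Y, H) = Y
t(D) = 9 + D (t(D) = D + 9 = 9 + D)
r = 1 (r = (-4 + 5)**2 = 1**2 = 1)
r + t(4)*q(-1, -29) = 1 + (9 + 4)*(-1) = 1 + 13*(-1) = 1 - 13 = -12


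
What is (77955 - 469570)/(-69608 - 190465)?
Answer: 391615/260073 ≈ 1.5058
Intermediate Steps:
(77955 - 469570)/(-69608 - 190465) = -391615/(-260073) = -391615*(-1/260073) = 391615/260073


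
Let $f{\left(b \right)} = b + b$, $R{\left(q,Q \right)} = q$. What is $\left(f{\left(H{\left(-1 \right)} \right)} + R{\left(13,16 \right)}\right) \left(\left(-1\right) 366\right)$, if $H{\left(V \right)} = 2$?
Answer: $-6222$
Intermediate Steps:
$f{\left(b \right)} = 2 b$
$\left(f{\left(H{\left(-1 \right)} \right)} + R{\left(13,16 \right)}\right) \left(\left(-1\right) 366\right) = \left(2 \cdot 2 + 13\right) \left(\left(-1\right) 366\right) = \left(4 + 13\right) \left(-366\right) = 17 \left(-366\right) = -6222$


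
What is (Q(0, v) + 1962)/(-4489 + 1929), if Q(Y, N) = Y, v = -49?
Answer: -981/1280 ≈ -0.76641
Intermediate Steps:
(Q(0, v) + 1962)/(-4489 + 1929) = (0 + 1962)/(-4489 + 1929) = 1962/(-2560) = 1962*(-1/2560) = -981/1280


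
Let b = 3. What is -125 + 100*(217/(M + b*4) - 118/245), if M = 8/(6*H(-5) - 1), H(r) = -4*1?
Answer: 6026220/3577 ≈ 1684.7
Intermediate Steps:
H(r) = -4
M = -8/25 (M = 8/(6*(-4) - 1) = 8/(-24 - 1) = 8/(-25) = 8*(-1/25) = -8/25 ≈ -0.32000)
-125 + 100*(217/(M + b*4) - 118/245) = -125 + 100*(217/(-8/25 + 3*4) - 118/245) = -125 + 100*(217/(-8/25 + 12) - 118*1/245) = -125 + 100*(217/(292/25) - 118/245) = -125 + 100*(217*(25/292) - 118/245) = -125 + 100*(5425/292 - 118/245) = -125 + 100*(1294669/71540) = -125 + 6473345/3577 = 6026220/3577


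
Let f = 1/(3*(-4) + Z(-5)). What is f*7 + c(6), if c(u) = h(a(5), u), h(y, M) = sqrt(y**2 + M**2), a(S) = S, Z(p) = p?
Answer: -7/17 + sqrt(61) ≈ 7.3985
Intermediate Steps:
h(y, M) = sqrt(M**2 + y**2)
c(u) = sqrt(25 + u**2) (c(u) = sqrt(u**2 + 5**2) = sqrt(u**2 + 25) = sqrt(25 + u**2))
f = -1/17 (f = 1/(3*(-4) - 5) = 1/(-12 - 5) = 1/(-17) = -1/17 ≈ -0.058824)
f*7 + c(6) = -1/17*7 + sqrt(25 + 6**2) = -7/17 + sqrt(25 + 36) = -7/17 + sqrt(61)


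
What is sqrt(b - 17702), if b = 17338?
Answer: 2*I*sqrt(91) ≈ 19.079*I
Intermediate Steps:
sqrt(b - 17702) = sqrt(17338 - 17702) = sqrt(-364) = 2*I*sqrt(91)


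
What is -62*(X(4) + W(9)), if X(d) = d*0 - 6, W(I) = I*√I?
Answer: -1302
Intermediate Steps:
W(I) = I^(3/2)
X(d) = -6 (X(d) = 0 - 6 = -6)
-62*(X(4) + W(9)) = -62*(-6 + 9^(3/2)) = -62*(-6 + 27) = -62*21 = -1302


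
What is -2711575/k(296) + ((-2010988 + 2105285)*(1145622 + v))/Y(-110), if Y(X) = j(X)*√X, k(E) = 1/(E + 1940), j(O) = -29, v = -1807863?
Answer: -6063081700 - 62447339577*I*√110/3190 ≈ -6.0631e+9 - 2.0531e+8*I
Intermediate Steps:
k(E) = 1/(1940 + E)
Y(X) = -29*√X
-2711575/k(296) + ((-2010988 + 2105285)*(1145622 + v))/Y(-110) = -2711575/(1/(1940 + 296)) + ((-2010988 + 2105285)*(1145622 - 1807863))/((-29*I*√110)) = -2711575/(1/2236) + (94297*(-662241))/((-29*I*√110)) = -2711575/1/2236 - 62447339577*I*√110/3190 = -2711575*2236 - 62447339577*I*√110/3190 = -6063081700 - 62447339577*I*√110/3190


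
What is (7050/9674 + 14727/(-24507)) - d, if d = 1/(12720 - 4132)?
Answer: 6191078149/48477362052 ≈ 0.12771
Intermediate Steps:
d = 1/8588 ≈ 0.00011644
(7050/9674 + 14727/(-24507)) - d = (7050/9674 + 14727/(-24507)) - 1*1/8588 = (7050*(1/9674) + 14727*(-1/24507)) - 1/8588 = (3525/4837 - 4909/8169) - 1/8588 = 721556/5644779 - 1/8588 = 6191078149/48477362052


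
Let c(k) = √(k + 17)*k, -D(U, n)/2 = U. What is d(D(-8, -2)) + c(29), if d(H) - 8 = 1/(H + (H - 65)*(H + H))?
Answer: 12415/1552 + 29*√46 ≈ 204.69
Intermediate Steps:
D(U, n) = -2*U
d(H) = 8 + 1/(H + 2*H*(-65 + H)) (d(H) = 8 + 1/(H + (H - 65)*(H + H)) = 8 + 1/(H + (-65 + H)*(2*H)) = 8 + 1/(H + 2*H*(-65 + H)))
c(k) = k*√(17 + k) (c(k) = √(17 + k)*k = k*√(17 + k))
d(D(-8, -2)) + c(29) = (1 - (-2064)*(-8) + 16*(-2*(-8))²)/(((-2*(-8)))*(-129 + 2*(-2*(-8)))) + 29*√(17 + 29) = (1 - 1032*16 + 16*16²)/(16*(-129 + 2*16)) + 29*√46 = (1 - 16512 + 16*256)/(16*(-129 + 32)) + 29*√46 = (1/16)*(1 - 16512 + 4096)/(-97) + 29*√46 = (1/16)*(-1/97)*(-12415) + 29*√46 = 12415/1552 + 29*√46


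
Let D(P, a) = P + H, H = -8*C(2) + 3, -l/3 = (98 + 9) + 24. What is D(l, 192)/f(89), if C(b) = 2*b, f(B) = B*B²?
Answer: -422/704969 ≈ -0.00059861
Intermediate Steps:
f(B) = B³
l = -393 (l = -3*((98 + 9) + 24) = -3*(107 + 24) = -3*131 = -393)
H = -29 (H = -16*2 + 3 = -8*4 + 3 = -32 + 3 = -29)
D(P, a) = -29 + P (D(P, a) = P - 29 = -29 + P)
D(l, 192)/f(89) = (-29 - 393)/(89³) = -422/704969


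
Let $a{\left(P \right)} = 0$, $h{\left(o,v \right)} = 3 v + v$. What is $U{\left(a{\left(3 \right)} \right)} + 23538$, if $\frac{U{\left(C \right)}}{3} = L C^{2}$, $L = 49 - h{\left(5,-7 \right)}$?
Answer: $23538$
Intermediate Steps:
$h{\left(o,v \right)} = 4 v$
$L = 77$ ($L = 49 - 4 \left(-7\right) = 49 - -28 = 49 + 28 = 77$)
$U{\left(C \right)} = 231 C^{2}$ ($U{\left(C \right)} = 3 \cdot 77 C^{2} = 231 C^{2}$)
$U{\left(a{\left(3 \right)} \right)} + 23538 = 231 \cdot 0^{2} + 23538 = 231 \cdot 0 + 23538 = 0 + 23538 = 23538$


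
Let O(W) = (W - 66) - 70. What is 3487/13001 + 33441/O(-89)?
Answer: -144660622/975075 ≈ -148.36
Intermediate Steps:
O(W) = -136 + W (O(W) = (-66 + W) - 70 = -136 + W)
3487/13001 + 33441/O(-89) = 3487/13001 + 33441/(-136 - 89) = 3487*(1/13001) + 33441/(-225) = 3487/13001 + 33441*(-1/225) = 3487/13001 - 11147/75 = -144660622/975075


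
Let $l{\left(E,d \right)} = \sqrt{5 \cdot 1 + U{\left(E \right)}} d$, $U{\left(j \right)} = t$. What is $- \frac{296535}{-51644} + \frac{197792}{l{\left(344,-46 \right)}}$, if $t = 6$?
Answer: $\frac{296535}{51644} - \frac{98896 \sqrt{11}}{253} \approx -1290.7$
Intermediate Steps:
$U{\left(j \right)} = 6$
$l{\left(E,d \right)} = d \sqrt{11}$ ($l{\left(E,d \right)} = \sqrt{5 \cdot 1 + 6} d = \sqrt{5 + 6} d = \sqrt{11} d = d \sqrt{11}$)
$- \frac{296535}{-51644} + \frac{197792}{l{\left(344,-46 \right)}} = - \frac{296535}{-51644} + \frac{197792}{\left(-46\right) \sqrt{11}} = \left(-296535\right) \left(- \frac{1}{51644}\right) + 197792 \left(- \frac{\sqrt{11}}{506}\right) = \frac{296535}{51644} - \frac{98896 \sqrt{11}}{253}$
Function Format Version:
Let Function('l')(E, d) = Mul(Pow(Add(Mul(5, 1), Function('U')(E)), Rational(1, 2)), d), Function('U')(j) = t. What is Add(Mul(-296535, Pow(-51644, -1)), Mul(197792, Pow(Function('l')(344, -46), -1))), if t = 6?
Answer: Add(Rational(296535, 51644), Mul(Rational(-98896, 253), Pow(11, Rational(1, 2)))) ≈ -1290.7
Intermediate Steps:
Function('U')(j) = 6
Function('l')(E, d) = Mul(d, Pow(11, Rational(1, 2))) (Function('l')(E, d) = Mul(Pow(Add(Mul(5, 1), 6), Rational(1, 2)), d) = Mul(Pow(Add(5, 6), Rational(1, 2)), d) = Mul(Pow(11, Rational(1, 2)), d) = Mul(d, Pow(11, Rational(1, 2))))
Add(Mul(-296535, Pow(-51644, -1)), Mul(197792, Pow(Function('l')(344, -46), -1))) = Add(Mul(-296535, Pow(-51644, -1)), Mul(197792, Pow(Mul(-46, Pow(11, Rational(1, 2))), -1))) = Add(Mul(-296535, Rational(-1, 51644)), Mul(197792, Mul(Rational(-1, 506), Pow(11, Rational(1, 2))))) = Add(Rational(296535, 51644), Mul(Rational(-98896, 253), Pow(11, Rational(1, 2))))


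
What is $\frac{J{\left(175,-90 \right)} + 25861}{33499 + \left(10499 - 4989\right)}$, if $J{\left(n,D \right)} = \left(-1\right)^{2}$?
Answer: $\frac{25862}{39009} \approx 0.66298$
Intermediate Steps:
$J{\left(n,D \right)} = 1$
$\frac{J{\left(175,-90 \right)} + 25861}{33499 + \left(10499 - 4989\right)} = \frac{1 + 25861}{33499 + \left(10499 - 4989\right)} = \frac{25862}{33499 + \left(10499 - 4989\right)} = \frac{25862}{33499 + 5510} = \frac{25862}{39009}$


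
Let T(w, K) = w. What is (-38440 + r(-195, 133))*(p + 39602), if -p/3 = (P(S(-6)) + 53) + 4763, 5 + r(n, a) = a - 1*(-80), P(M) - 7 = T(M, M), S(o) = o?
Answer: -961573032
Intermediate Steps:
P(M) = 7 + M
r(n, a) = 75 + a (r(n, a) = -5 + (a - 1*(-80)) = -5 + (a + 80) = -5 + (80 + a) = 75 + a)
p = -14451 (p = -3*(((7 - 6) + 53) + 4763) = -3*((1 + 53) + 4763) = -3*(54 + 4763) = -3*4817 = -14451)
(-38440 + r(-195, 133))*(p + 39602) = (-38440 + (75 + 133))*(-14451 + 39602) = (-38440 + 208)*25151 = -38232*25151 = -961573032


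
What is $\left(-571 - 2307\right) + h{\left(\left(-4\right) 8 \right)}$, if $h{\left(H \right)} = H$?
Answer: $-2910$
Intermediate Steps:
$\left(-571 - 2307\right) + h{\left(\left(-4\right) 8 \right)} = \left(-571 - 2307\right) - 32 = -2878 - 32 = -2910$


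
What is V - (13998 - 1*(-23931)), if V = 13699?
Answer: -24230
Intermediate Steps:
V - (13998 - 1*(-23931)) = 13699 - (13998 - 1*(-23931)) = 13699 - (13998 + 23931) = 13699 - 1*37929 = 13699 - 37929 = -24230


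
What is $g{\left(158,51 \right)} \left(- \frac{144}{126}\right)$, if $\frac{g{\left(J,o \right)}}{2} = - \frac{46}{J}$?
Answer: $\frac{368}{553} \approx 0.66546$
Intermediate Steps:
$g{\left(J,o \right)} = - \frac{92}{J}$ ($g{\left(J,o \right)} = 2 \left(- \frac{46}{J}\right) = - \frac{92}{J}$)
$g{\left(158,51 \right)} \left(- \frac{144}{126}\right) = - \frac{92}{158} \left(- \frac{144}{126}\right) = \left(-92\right) \frac{1}{158} \left(\left(-144\right) \frac{1}{126}\right) = \left(- \frac{46}{79}\right) \left(- \frac{8}{7}\right) = \frac{368}{553}$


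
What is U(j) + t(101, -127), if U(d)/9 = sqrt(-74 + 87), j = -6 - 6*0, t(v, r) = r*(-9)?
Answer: 1143 + 9*sqrt(13) ≈ 1175.4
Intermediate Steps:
t(v, r) = -9*r
j = -6 (j = -6 + 0 = -6)
U(d) = 9*sqrt(13) (U(d) = 9*sqrt(-74 + 87) = 9*sqrt(13))
U(j) + t(101, -127) = 9*sqrt(13) - 9*(-127) = 9*sqrt(13) + 1143 = 1143 + 9*sqrt(13)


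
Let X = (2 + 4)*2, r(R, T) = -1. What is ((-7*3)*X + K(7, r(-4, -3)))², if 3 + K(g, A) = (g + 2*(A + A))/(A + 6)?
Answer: 1617984/25 ≈ 64719.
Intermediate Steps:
X = 12 (X = 6*2 = 12)
K(g, A) = -3 + (g + 4*A)/(6 + A) (K(g, A) = -3 + (g + 2*(A + A))/(A + 6) = -3 + (g + 2*(2*A))/(6 + A) = -3 + (g + 4*A)/(6 + A))
((-7*3)*X + K(7, r(-4, -3)))² = (-7*3*12 + (-18 - 1 + 7)/(6 - 1))² = (-21*12 - 12/5)² = (-252 + (⅕)*(-12))² = (-252 - 12/5)² = (-1272/5)² = 1617984/25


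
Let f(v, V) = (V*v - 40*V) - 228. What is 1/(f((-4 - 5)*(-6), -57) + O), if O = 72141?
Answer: 1/71115 ≈ 1.4062e-5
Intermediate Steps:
f(v, V) = -228 - 40*V + V*v (f(v, V) = (-40*V + V*v) - 228 = -228 - 40*V + V*v)
1/(f((-4 - 5)*(-6), -57) + O) = 1/((-228 - 40*(-57) - 57*(-4 - 5)*(-6)) + 72141) = 1/((-228 + 2280 - (-513)*(-6)) + 72141) = 1/((-228 + 2280 - 57*54) + 72141) = 1/((-228 + 2280 - 3078) + 72141) = 1/(-1026 + 72141) = 1/71115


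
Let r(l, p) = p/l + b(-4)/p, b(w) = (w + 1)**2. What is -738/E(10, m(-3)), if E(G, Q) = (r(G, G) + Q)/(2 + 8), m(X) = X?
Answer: 73800/11 ≈ 6709.1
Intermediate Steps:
b(w) = (1 + w)**2
r(l, p) = 9/p + p/l (r(l, p) = p/l + (1 - 4)**2/p = p/l + (-3)**2/p = p/l + 9/p = 9/p + p/l)
E(G, Q) = 1/10 + Q/10 + 9/(10*G) (E(G, Q) = ((9/G + G/G) + Q)/(2 + 8) = ((9/G + 1) + Q)/10 = ((1 + 9/G) + Q)*(1/10) = (1 + Q + 9/G)*(1/10) = 1/10 + Q/10 + 9/(10*G))
-738/E(10, m(-3)) = -738*100/(9 + 10 + 10*(-3)) = -738*100/(9 + 10 - 30) = -738/((1/10)*(1/10)*(-11)) = -738/(-11/100) = -738*(-100/11) = 73800/11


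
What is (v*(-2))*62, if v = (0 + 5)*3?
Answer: -1860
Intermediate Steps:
v = 15 (v = 5*3 = 15)
(v*(-2))*62 = (15*(-2))*62 = -30*62 = -1860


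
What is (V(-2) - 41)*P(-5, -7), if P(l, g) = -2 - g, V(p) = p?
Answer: -215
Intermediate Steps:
(V(-2) - 41)*P(-5, -7) = (-2 - 41)*(-2 - 1*(-7)) = -43*(-2 + 7) = -43*5 = -215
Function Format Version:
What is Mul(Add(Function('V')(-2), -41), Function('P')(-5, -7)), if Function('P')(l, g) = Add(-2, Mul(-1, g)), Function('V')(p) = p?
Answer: -215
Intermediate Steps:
Mul(Add(Function('V')(-2), -41), Function('P')(-5, -7)) = Mul(Add(-2, -41), Add(-2, Mul(-1, -7))) = Mul(-43, Add(-2, 7)) = Mul(-43, 5) = -215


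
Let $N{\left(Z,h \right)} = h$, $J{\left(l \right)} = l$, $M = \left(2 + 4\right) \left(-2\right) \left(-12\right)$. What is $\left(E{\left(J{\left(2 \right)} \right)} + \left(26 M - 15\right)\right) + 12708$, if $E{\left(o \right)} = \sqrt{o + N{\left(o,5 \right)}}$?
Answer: $16437 + \sqrt{7} \approx 16440.0$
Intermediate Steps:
$M = 144$ ($M = 6 \left(-2\right) \left(-12\right) = \left(-12\right) \left(-12\right) = 144$)
$E{\left(o \right)} = \sqrt{5 + o}$ ($E{\left(o \right)} = \sqrt{o + 5} = \sqrt{5 + o}$)
$\left(E{\left(J{\left(2 \right)} \right)} + \left(26 M - 15\right)\right) + 12708 = \left(\sqrt{5 + 2} + \left(26 \cdot 144 - 15\right)\right) + 12708 = \left(\sqrt{7} + \left(3744 - 15\right)\right) + 12708 = \left(\sqrt{7} + 3729\right) + 12708 = \left(3729 + \sqrt{7}\right) + 12708 = 16437 + \sqrt{7}$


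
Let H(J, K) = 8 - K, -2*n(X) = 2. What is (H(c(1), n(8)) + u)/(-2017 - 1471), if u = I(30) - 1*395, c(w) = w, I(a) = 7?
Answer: 379/3488 ≈ 0.10866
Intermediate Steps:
n(X) = -1 (n(X) = -½*2 = -1)
u = -388 (u = 7 - 1*395 = 7 - 395 = -388)
(H(c(1), n(8)) + u)/(-2017 - 1471) = ((8 - 1*(-1)) - 388)/(-2017 - 1471) = ((8 + 1) - 388)/(-3488) = (9 - 388)*(-1/3488) = -379*(-1/3488) = 379/3488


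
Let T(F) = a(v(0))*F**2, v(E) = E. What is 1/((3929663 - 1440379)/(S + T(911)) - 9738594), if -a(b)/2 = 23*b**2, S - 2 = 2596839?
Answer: -2596841/25289577692270 ≈ -1.0268e-7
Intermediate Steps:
S = 2596841 (S = 2 + 2596839 = 2596841)
a(b) = -46*b**2
T(F) = 0 (T(F) = (-46*0**2)*F**2 = (-46*0)*F**2 = 0*F**2 = 0)
1/((3929663 - 1440379)/(S + T(911)) - 9738594) = 1/((3929663 - 1440379)/(2596841 + 0) - 9738594) = 1/(2489284/2596841 - 9738594) = 1/(-25289577692270/2596841) = -2596841/25289577692270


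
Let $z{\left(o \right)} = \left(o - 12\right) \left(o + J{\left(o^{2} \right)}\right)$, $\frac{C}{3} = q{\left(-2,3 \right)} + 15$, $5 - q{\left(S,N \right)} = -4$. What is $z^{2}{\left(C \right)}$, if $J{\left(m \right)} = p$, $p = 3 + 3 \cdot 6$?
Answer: $31136400$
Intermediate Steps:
$q{\left(S,N \right)} = 9$ ($q{\left(S,N \right)} = 5 - -4 = 5 + 4 = 9$)
$p = 21$ ($p = 3 + 18 = 21$)
$J{\left(m \right)} = 21$
$C = 72$ ($C = 3 \left(9 + 15\right) = 3 \cdot 24 = 72$)
$z{\left(o \right)} = \left(-12 + o\right) \left(21 + o\right)$ ($z{\left(o \right)} = \left(o - 12\right) \left(o + 21\right) = \left(-12 + o\right) \left(21 + o\right)$)
$z^{2}{\left(C \right)} = \left(-252 + 72^{2} + 9 \cdot 72\right)^{2} = \left(-252 + 5184 + 648\right)^{2} = 5580^{2} = 31136400$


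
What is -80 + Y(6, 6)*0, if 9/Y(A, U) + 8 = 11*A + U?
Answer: -80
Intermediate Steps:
Y(A, U) = 9/(-8 + U + 11*A) (Y(A, U) = 9/(-8 + (11*A + U)) = 9/(-8 + (U + 11*A)) = 9/(-8 + U + 11*A))
-80 + Y(6, 6)*0 = -80 + (9/(-8 + 6 + 11*6))*0 = -80 + (9/(-8 + 6 + 66))*0 = -80 + (9/64)*0 = -80 + 0 = -80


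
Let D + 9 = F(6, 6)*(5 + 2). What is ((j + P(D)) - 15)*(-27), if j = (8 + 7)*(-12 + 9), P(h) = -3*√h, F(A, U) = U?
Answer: 1620 + 81*√33 ≈ 2085.3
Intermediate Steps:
D = 33 (D = -9 + 6*(5 + 2) = -9 + 6*7 = -9 + 42 = 33)
j = -45 (j = 15*(-3) = -45)
((j + P(D)) - 15)*(-27) = ((-45 - 3*√33) - 15)*(-27) = (-60 - 3*√33)*(-27) = 1620 + 81*√33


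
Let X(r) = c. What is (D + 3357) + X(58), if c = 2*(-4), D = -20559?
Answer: -17210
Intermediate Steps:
c = -8
X(r) = -8
(D + 3357) + X(58) = (-20559 + 3357) - 8 = -17202 - 8 = -17210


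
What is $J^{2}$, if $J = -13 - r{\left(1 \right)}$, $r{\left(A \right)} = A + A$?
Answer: $225$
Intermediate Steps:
$r{\left(A \right)} = 2 A$
$J = -15$ ($J = -13 - 2 \cdot 1 = -13 - 2 = -15$)
$J^{2} = \left(-15\right)^{2} = 225$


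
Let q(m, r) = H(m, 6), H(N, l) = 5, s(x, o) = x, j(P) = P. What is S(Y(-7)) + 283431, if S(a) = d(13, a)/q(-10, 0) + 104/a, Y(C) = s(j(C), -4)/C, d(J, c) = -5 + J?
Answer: 1417683/5 ≈ 2.8354e+5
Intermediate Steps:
q(m, r) = 5
Y(C) = 1 (Y(C) = C/C = 1)
S(a) = 8/5 + 104/a (S(a) = (-5 + 13)/5 + 104/a = 8*(⅕) + 104/a = 8/5 + 104/a)
S(Y(-7)) + 283431 = (8/5 + 104/1) + 283431 = (8/5 + 104*1) + 283431 = (8/5 + 104) + 283431 = 528/5 + 283431 = 1417683/5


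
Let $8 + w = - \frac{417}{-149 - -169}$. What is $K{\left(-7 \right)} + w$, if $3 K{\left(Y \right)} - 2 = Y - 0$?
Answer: $- \frac{1831}{60} \approx -30.517$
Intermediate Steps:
$w = - \frac{577}{20}$ ($w = -8 - \frac{417}{-149 - -169} = -8 - \frac{417}{-149 + 169} = -8 - \frac{417}{20} = - \frac{577}{20} \approx -28.85$)
$K{\left(Y \right)} = \frac{2}{3} + \frac{Y}{3}$ ($K{\left(Y \right)} = \frac{2}{3} + \frac{Y - 0}{3} = \frac{2}{3} + \frac{Y + 0}{3} = \frac{2}{3} + \frac{Y}{3}$)
$K{\left(-7 \right)} + w = \left(\frac{2}{3} + \frac{1}{3} \left(-7\right)\right) - \frac{577}{20} = \left(\frac{2}{3} - \frac{7}{3}\right) - \frac{577}{20} = - \frac{5}{3} - \frac{577}{20} = - \frac{1831}{60}$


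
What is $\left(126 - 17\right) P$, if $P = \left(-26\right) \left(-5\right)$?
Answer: $14170$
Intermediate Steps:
$P = 130$
$\left(126 - 17\right) P = \left(126 - 17\right) 130 = 109 \cdot 130 = 14170$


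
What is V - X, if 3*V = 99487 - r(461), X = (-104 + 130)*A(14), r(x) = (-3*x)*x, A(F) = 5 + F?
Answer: 735568/3 ≈ 2.4519e+5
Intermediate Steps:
r(x) = -3*x**2
X = 494 (X = (-104 + 130)*(5 + 14) = 26*19 = 494)
V = 737050/3 (V = (99487 - (-3)*461**2)/3 = (99487 - (-3)*212521)/3 = (99487 - 1*(-637563))/3 = (99487 + 637563)/3 = (1/3)*737050 = 737050/3 ≈ 2.4568e+5)
V - X = 737050/3 - 1*494 = 737050/3 - 494 = 735568/3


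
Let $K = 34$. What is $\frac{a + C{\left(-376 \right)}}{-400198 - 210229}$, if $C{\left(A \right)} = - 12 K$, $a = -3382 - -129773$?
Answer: $- \frac{125983}{610427} \approx -0.20639$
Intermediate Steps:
$a = 126391$ ($a = -3382 + 129773 = 126391$)
$C{\left(A \right)} = -408$ ($C{\left(A \right)} = \left(-12\right) 34 = -408$)
$\frac{a + C{\left(-376 \right)}}{-400198 - 210229} = \frac{126391 - 408}{-400198 - 210229} = \frac{125983}{-610427} = 125983 \left(- \frac{1}{610427}\right) = - \frac{125983}{610427}$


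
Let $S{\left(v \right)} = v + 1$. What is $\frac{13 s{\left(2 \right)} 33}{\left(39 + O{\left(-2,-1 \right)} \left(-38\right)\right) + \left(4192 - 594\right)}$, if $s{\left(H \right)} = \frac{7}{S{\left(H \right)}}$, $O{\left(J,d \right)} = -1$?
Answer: $\frac{143}{525} \approx 0.27238$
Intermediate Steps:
$S{\left(v \right)} = 1 + v$
$s{\left(H \right)} = \frac{7}{1 + H}$
$\frac{13 s{\left(2 \right)} 33}{\left(39 + O{\left(-2,-1 \right)} \left(-38\right)\right) + \left(4192 - 594\right)} = \frac{13 \frac{7}{1 + 2} \cdot 33}{\left(39 - -38\right) + \left(4192 - 594\right)} = \frac{13 \cdot \frac{7}{3} \cdot 33}{\left(39 + 38\right) + \left(4192 - 594\right)} = \frac{13 \cdot 7 \cdot \frac{1}{3} \cdot 33}{77 + 3598} = \frac{13 \cdot \frac{7}{3} \cdot 33}{3675} = \frac{91}{3} \cdot 33 \cdot \frac{1}{3675} = 1001 \cdot \frac{1}{3675} = \frac{143}{525}$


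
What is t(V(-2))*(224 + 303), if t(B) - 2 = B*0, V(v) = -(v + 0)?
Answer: 1054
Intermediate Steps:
V(v) = -v
t(B) = 2 (t(B) = 2 + B*0 = 2 + 0 = 2)
t(V(-2))*(224 + 303) = 2*(224 + 303) = 2*527 = 1054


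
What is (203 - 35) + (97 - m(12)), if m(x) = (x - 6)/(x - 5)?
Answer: 1849/7 ≈ 264.14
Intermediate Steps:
m(x) = (-6 + x)/(-5 + x)
(203 - 35) + (97 - m(12)) = (203 - 35) + (97 - (-6 + 12)/(-5 + 12)) = 168 + (97 - 6/7) = 168 + 673/7 = 1849/7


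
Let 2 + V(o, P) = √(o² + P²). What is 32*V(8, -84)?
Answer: -64 + 128*√445 ≈ 2636.2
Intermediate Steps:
V(o, P) = -2 + √(P² + o²) (V(o, P) = -2 + √(o² + P²) = -2 + √(P² + o²))
32*V(8, -84) = 32*(-2 + √((-84)² + 8²)) = 32*(-2 + √(7056 + 64)) = 32*(-2 + √7120) = 32*(-2 + 4*√445) = -64 + 128*√445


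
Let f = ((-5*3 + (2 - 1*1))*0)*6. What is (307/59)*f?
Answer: 0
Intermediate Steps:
f = 0 (f = ((-15 + (2 - 1))*0)*6 = ((-15 + 1)*0)*6 = -14*0*6 = 0*6 = 0)
(307/59)*f = (307/59)*0 = 0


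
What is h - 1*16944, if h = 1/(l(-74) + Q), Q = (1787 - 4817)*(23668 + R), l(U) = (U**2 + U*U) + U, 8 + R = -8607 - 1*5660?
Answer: -482055308929/28449912 ≈ -16944.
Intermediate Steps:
R = -14275 (R = -8 + (-8607 - 1*5660) = -8 + (-8607 - 5660) = -8 - 14267 = -14275)
l(U) = U + 2*U**2 (l(U) = (U**2 + U**2) + U = 2*U**2 + U = U + 2*U**2)
Q = -28460790 (Q = (1787 - 4817)*(23668 - 14275) = -3030*9393 = -28460790)
h = -1/28449912 (h = 1/(-74*(1 + 2*(-74)) - 28460790) = 1/(-74*(1 - 148) - 28460790) = 1/(-74*(-147) - 28460790) = 1/(10878 - 28460790) = 1/(-28449912) = -1/28449912 ≈ -3.5149e-8)
h - 1*16944 = -1/28449912 - 1*16944 = -1/28449912 - 16944 = -482055308929/28449912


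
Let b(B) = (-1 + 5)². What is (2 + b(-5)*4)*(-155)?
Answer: -10230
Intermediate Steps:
b(B) = 16 (b(B) = 4² = 16)
(2 + b(-5)*4)*(-155) = (2 + 16*4)*(-155) = (2 + 64)*(-155) = 66*(-155) = -10230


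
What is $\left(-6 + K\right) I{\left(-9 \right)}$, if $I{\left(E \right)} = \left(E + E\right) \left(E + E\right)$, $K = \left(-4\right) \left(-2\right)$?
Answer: $648$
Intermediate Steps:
$K = 8$
$I{\left(E \right)} = 4 E^{2}$ ($I{\left(E \right)} = 2 E 2 E = 4 E^{2}$)
$\left(-6 + K\right) I{\left(-9 \right)} = \left(-6 + 8\right) 4 \left(-9\right)^{2} = 2 \cdot 4 \cdot 81 = 2 \cdot 324 = 648$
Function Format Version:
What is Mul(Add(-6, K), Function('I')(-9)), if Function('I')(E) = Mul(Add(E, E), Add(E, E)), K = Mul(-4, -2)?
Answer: 648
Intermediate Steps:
K = 8
Function('I')(E) = Mul(4, Pow(E, 2)) (Function('I')(E) = Mul(Mul(2, E), Mul(2, E)) = Mul(4, Pow(E, 2)))
Mul(Add(-6, K), Function('I')(-9)) = Mul(Add(-6, 8), Mul(4, Pow(-9, 2))) = Mul(2, Mul(4, 81)) = Mul(2, 324) = 648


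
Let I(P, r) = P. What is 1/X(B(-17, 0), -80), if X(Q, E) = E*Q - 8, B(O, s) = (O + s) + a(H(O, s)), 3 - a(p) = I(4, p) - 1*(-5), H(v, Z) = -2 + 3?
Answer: 1/1832 ≈ 0.00054585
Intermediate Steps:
H(v, Z) = 1
a(p) = -6 (a(p) = 3 - (4 - 1*(-5)) = 3 - (4 + 5) = 3 - 1*9 = 3 - 9 = -6)
B(O, s) = -6 + O + s (B(O, s) = (O + s) - 6 = -6 + O + s)
X(Q, E) = -8 + E*Q
1/X(B(-17, 0), -80) = 1/(-8 - 80*(-6 - 17 + 0)) = 1/(-8 - 80*(-23)) = 1/(-8 + 1840) = 1/1832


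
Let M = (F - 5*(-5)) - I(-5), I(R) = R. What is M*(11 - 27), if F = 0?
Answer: -480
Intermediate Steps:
M = 30 (M = (0 - 5*(-5)) - 1*(-5) = (0 + 25) + 5 = 25 + 5 = 30)
M*(11 - 27) = 30*(11 - 27) = 30*(-16) = -480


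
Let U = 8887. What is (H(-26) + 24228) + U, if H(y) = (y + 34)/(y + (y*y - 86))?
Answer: 4669217/141 ≈ 33115.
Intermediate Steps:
H(y) = (34 + y)/(-86 + y + y**2) (H(y) = (34 + y)/(y + (y**2 - 86)) = (34 + y)/(y + (-86 + y**2)) = (34 + y)/(-86 + y + y**2))
(H(-26) + 24228) + U = ((34 - 26)/(-86 - 26 + (-26)**2) + 24228) + 8887 = (8/(-86 - 26 + 676) + 24228) + 8887 = (8/564 + 24228) + 8887 = ((1/564)*8 + 24228) + 8887 = (2/141 + 24228) + 8887 = 3416150/141 + 8887 = 4669217/141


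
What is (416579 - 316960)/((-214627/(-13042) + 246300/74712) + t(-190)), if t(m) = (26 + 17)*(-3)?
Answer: -2022253048387/2217694929 ≈ -911.87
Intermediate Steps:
t(m) = -129 (t(m) = 43*(-3) = -129)
(416579 - 316960)/((-214627/(-13042) + 246300/74712) + t(-190)) = (416579 - 316960)/((-214627/(-13042) + 246300/74712) - 129) = 99619/((-214627*(-1/13042) + 246300*(1/74712)) - 129) = 99619/((214627/13042 + 20525/6226) - 129) = 99619/(400988688/20299873 - 129) = 99619/(-2217694929/20299873) = 99619*(-20299873/2217694929) = -2022253048387/2217694929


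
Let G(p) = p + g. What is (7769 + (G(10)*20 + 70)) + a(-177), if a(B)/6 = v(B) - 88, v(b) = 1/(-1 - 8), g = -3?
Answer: 22351/3 ≈ 7450.3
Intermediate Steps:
v(b) = -⅑ (v(b) = 1/(-9) = -⅑)
a(B) = -1586/3 (a(B) = 6*(-⅑ - 88) = 6*(-793/9) = -1586/3)
G(p) = -3 + p (G(p) = p - 3 = -3 + p)
(7769 + (G(10)*20 + 70)) + a(-177) = (7769 + ((-3 + 10)*20 + 70)) - 1586/3 = (7769 + (7*20 + 70)) - 1586/3 = (7769 + (140 + 70)) - 1586/3 = (7769 + 210) - 1586/3 = 7979 - 1586/3 = 22351/3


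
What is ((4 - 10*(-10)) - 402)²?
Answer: 88804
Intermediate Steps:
((4 - 10*(-10)) - 402)² = ((4 + 100) - 402)² = (104 - 402)² = (-298)² = 88804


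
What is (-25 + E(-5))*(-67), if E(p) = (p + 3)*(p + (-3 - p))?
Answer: 1273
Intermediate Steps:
E(p) = -9 - 3*p (E(p) = (3 + p)*(-3) = -9 - 3*p)
(-25 + E(-5))*(-67) = (-25 + (-9 - 3*(-5)))*(-67) = (-25 + (-9 + 15))*(-67) = (-25 + 6)*(-67) = -19*(-67) = 1273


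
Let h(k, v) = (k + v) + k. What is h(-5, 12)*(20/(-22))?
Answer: -20/11 ≈ -1.8182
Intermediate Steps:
h(k, v) = v + 2*k
h(-5, 12)*(20/(-22)) = (12 + 2*(-5))*(20/(-22)) = (12 - 10)*(20*(-1/22)) = 2*(-10/11) = -20/11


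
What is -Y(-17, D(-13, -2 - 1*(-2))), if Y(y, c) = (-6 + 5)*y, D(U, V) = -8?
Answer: -17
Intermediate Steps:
Y(y, c) = -y
-Y(-17, D(-13, -2 - 1*(-2))) = -(-1)*(-17) = -1*17 = -17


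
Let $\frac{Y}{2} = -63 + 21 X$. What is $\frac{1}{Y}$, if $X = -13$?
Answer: $- \frac{1}{672} \approx -0.0014881$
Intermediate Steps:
$Y = -672$ ($Y = 2 \left(-63 + 21 \left(-13\right)\right) = 2 \left(-63 - 273\right) = 2 \left(-336\right) = -672$)
$\frac{1}{Y} = \frac{1}{-672} = - \frac{1}{672}$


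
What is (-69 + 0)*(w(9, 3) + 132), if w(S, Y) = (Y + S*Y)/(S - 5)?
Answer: -19251/2 ≈ -9625.5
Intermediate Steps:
w(S, Y) = (Y + S*Y)/(-5 + S)
(-69 + 0)*(w(9, 3) + 132) = (-69 + 0)*(3*(1 + 9)/(-5 + 9) + 132) = -69*(3*10/4 + 132) = -69*(3*(¼)*10 + 132) = -69*(15/2 + 132) = -69*279/2 = -19251/2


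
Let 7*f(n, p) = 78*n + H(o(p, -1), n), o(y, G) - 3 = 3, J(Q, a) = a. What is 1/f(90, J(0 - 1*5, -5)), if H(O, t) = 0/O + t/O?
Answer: 1/1005 ≈ 0.00099503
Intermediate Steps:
o(y, G) = 6 (o(y, G) = 3 + 3 = 6)
H(O, t) = t/O (H(O, t) = 0 + t/O = t/O)
f(n, p) = 67*n/6 (f(n, p) = (78*n + n/6)/7 = (469*n/6)/7 = 67*n/6)
1/f(90, J(0 - 1*5, -5)) = 1/((67/6)*90) = 1/1005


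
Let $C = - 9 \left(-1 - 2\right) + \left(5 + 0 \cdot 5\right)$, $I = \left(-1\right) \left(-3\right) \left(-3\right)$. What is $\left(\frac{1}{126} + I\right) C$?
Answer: $- \frac{18128}{63} \approx -287.75$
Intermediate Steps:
$I = -9$ ($I = 3 \left(-3\right) = -9$)
$C = 32$ ($C = - 9 \left(-1 - 2\right) + \left(5 + 0\right) = \left(-9\right) \left(-3\right) + 5 = 27 + 5 = 32$)
$\left(\frac{1}{126} + I\right) C = \left(\frac{1}{126} - 9\right) 32 = \left(- \frac{1133}{126}\right) 32 = - \frac{18128}{63}$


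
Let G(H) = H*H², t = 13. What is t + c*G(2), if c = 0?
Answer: 13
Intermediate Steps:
G(H) = H³
t + c*G(2) = 13 + 0*2³ = 13 + 0*8 = 13 + 0 = 13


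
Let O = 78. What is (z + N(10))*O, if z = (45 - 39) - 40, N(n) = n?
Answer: -1872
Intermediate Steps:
z = -34 (z = 6 - 40 = -34)
(z + N(10))*O = (-34 + 10)*78 = -24*78 = -1872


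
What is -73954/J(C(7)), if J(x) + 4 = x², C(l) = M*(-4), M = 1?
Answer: -36977/6 ≈ -6162.8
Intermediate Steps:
C(l) = -4 (C(l) = 1*(-4) = -4)
J(x) = -4 + x²
-73954/J(C(7)) = -73954/(-4 + (-4)²) = -73954/(-4 + 16) = -73954/12 = -73954*1/12 = -36977/6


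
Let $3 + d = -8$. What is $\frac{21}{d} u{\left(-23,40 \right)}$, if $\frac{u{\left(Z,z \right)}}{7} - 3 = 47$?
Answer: $- \frac{7350}{11} \approx -668.18$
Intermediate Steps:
$d = -11$ ($d = -3 - 8 = -11$)
$u{\left(Z,z \right)} = 350$ ($u{\left(Z,z \right)} = 21 + 7 \cdot 47 = 21 + 329 = 350$)
$\frac{21}{d} u{\left(-23,40 \right)} = \frac{21}{-11} \cdot 350 = 21 \left(- \frac{1}{11}\right) 350 = \left(- \frac{21}{11}\right) 350 = - \frac{7350}{11}$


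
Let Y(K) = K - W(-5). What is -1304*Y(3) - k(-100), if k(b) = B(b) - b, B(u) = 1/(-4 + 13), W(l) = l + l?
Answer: -153469/9 ≈ -17052.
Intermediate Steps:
W(l) = 2*l
Y(K) = 10 + K (Y(K) = K - 2*(-5) = K - 1*(-10) = K + 10 = 10 + K)
B(u) = ⅑ (B(u) = 1/9 = ⅑)
k(b) = ⅑ - b
-1304*Y(3) - k(-100) = -1304*(10 + 3) - (⅑ - 1*(-100)) = -1304*13 - (⅑ + 100) = -16952 - 1*901/9 = -16952 - 901/9 = -153469/9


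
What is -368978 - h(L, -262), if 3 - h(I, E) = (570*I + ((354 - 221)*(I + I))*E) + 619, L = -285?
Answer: 19331408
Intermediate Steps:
h(I, E) = -616 - 570*I - 266*E*I (h(I, E) = 3 - ((570*I + ((354 - 221)*(I + I))*E) + 619) = 3 - ((570*I + (133*(2*I))*E) + 619) = 3 - ((570*I + (266*I)*E) + 619) = 3 - ((570*I + 266*E*I) + 619) = 3 - (619 + 570*I + 266*E*I) = 3 + (-619 - 570*I - 266*E*I) = -616 - 570*I - 266*E*I)
-368978 - h(L, -262) = -368978 - (-616 - 570*(-285) - 266*(-262)*(-285)) = -368978 - (-616 + 162450 - 19862220) = -368978 - 1*(-19700386) = -368978 + 19700386 = 19331408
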